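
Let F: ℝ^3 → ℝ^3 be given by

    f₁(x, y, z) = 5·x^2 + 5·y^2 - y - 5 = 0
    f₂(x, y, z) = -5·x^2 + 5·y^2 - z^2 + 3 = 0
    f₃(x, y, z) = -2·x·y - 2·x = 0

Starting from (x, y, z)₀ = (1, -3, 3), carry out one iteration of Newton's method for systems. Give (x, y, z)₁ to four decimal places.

(0.7308, -1.5385, 1.8077)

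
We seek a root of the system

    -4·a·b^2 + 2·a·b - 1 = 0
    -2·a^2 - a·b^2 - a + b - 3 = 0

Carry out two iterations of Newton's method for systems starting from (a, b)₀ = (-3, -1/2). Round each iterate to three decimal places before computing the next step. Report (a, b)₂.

(-0.037, -0.543)

At (-3, -1/2): F = (5.000, -17.750).
Jacobian J = [[-4·b^2 + 2·b, -8·a·b + 2·a], [-4·a - b^2 - 1, -2·a·b + 1]].
At the point, J = [[-2.000, -18.000], [10.750, -2.000]] (det J = 197.500).
Solving J·Δ = −F gives Δ = (1.668, 0.092).
Then the next iterate is (a, b)₁ = (-1.332, -0.408).
Round to (-1.332, -0.408) and repeat: F = (0.97383, -5.40272), J = [[-1.48186, -7.01165], [4.16154, -0.08691]].
Δ = (1.295, -0.135), so (a, b)₂ = (-0.037, -0.543).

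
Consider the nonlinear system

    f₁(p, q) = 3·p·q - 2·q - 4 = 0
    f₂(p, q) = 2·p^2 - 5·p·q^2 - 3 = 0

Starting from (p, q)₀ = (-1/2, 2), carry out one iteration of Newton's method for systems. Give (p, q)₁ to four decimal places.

(-5.4265, -9.5882)

At (-1/2, 2): F = (-11.0000, 7.5000).
Jacobian J = [[3·q, 3·p - 2], [4·p - 5·q^2, -10·p·q]].
At the point, J = [[6.0000, -3.5000], [-22.0000, 10.0000]] (det J = -17.0000).
Solving J·Δ = −F gives Δ = (-4.9265, -11.5882).
Then the next iterate is (p, q)₁ = (-5.4265, -9.5882).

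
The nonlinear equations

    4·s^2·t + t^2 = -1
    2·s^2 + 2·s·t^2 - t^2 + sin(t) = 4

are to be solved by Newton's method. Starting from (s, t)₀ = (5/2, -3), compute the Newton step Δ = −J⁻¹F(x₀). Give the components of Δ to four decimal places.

(-0.8079, 0.8699)

At (5/2, -3): F = (-65.0000, 44.358880).
Jacobian J = [[8·s·t, 4·s^2 + 2·t], [4·s + 2·t^2, 4·s·t - 2·t + cos(t)]].
At the point, J = [[-60.0000, 19.0000], [28.0000, -24.989992]] (det J = 967.399550).
Solving J·Δ = −F gives Δ = (-0.8079, 0.8699).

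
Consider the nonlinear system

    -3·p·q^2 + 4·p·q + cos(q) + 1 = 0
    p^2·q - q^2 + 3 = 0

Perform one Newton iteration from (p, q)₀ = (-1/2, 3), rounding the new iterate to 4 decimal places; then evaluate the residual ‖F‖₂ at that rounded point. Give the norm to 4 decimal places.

At (-1/2, 3): F = (7.510008, -5.2500).
Jacobian J = [[-3·q^2 + 4·q, -6·p·q + 4·p - sin(q)], [2·p·q, p^2 - 2·q]].
At the point, J = [[-15.0000, 6.858880], [-3.0000, -5.7500]] (det J = 106.826640).
Solving J·Δ = −F gives Δ = (0.0672, -0.9481).
Then the next iterate is (p, q)₁ = (-0.4328, 2.0519).
Re-evaluating at (-0.4328, 2.0519): F = (2.451638, -0.825940), so ‖F‖₂ = 2.5870.

2.5870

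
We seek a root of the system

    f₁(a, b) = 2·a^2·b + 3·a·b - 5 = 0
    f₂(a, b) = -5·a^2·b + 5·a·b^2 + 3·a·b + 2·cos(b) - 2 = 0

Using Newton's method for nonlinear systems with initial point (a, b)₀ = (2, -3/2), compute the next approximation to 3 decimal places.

At (2, -3/2): F = (-26.000, 41.64147).
Jacobian J = [[4·a·b + 3·b, 2·a^2 + 3·a], [-10·a·b + 5·b^2 + 3·b, -5·a^2 + 10·a·b + 3·a - 2·sin(b)]].
At the point, J = [[-16.500, 14.000], [36.750, -42.00501]] (det J = 178.58267).
Solving J·Δ = −F gives Δ = (-2.851, -1.503).
Then the next iterate is (a, b)₁ = (-0.851, -3.003).

(-0.851, -3.003)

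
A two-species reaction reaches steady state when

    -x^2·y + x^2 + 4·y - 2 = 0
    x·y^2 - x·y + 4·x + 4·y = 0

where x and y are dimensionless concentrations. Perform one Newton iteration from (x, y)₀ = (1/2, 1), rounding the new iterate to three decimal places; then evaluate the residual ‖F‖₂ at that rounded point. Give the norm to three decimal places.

At (1/2, 1): F = (2.000, 6.000).
Jacobian J = [[-2·x·y + 2·x, -x^2 + 4], [y^2 - y + 4, 2·x·y - x + 4]].
At the point, J = [[0.000, 3.750], [4.000, 4.500]] (det J = -15.000).
Solving J·Δ = −F gives Δ = (-0.900, -0.533).
Then the next iterate is (x, y)₁ = (-0.400, 0.467).
Re-evaluating at (-0.400, 0.467): F = (-0.04672, 0.36756), so ‖F‖₂ = 0.371.

0.371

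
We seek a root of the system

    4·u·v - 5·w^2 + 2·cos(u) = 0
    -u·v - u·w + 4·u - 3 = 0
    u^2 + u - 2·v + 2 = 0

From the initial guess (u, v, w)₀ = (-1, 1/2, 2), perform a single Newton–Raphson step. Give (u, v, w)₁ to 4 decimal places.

(3.0073, -1.0037, 1.9927)

At (-1, 1/2, 2): F = (-20.919395, -4.5000, 1.0000).
Jacobian J = [[4·v - 2·sin(u), 4·u, -10·w], [-v - w + 4, -u, -u], [2·u + 1, -2, 0]].
At the point, J = [[3.682942, -4.0000, -20.0000], [1.5000, 1.0000, 1.0000], [-1.0000, -2.0000, 0.0000]] (det J = 51.365884).
Solving J·Δ = −F gives Δ = (4.0073, -1.5037, -0.0073).
Then the next iterate is (u, v, w)₁ = (3.0073, -1.0037, 1.9927).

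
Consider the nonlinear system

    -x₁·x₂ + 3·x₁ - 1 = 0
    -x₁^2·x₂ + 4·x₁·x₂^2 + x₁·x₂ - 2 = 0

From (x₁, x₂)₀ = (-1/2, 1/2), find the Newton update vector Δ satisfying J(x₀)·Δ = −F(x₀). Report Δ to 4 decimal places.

At (-1/2, 1/2): F = (-2.2500, -2.8750).
Jacobian J = [[-x₂ + 3, -x₁], [-2·x₁·x₂ + 4·x₂^2 + x₂, -x₁^2 + 8·x₁·x₂ + x₁]].
At the point, J = [[2.5000, 0.5000], [2.0000, -2.7500]] (det J = -7.8750).
Solving J·Δ = −F gives Δ = (0.9683, -0.3413).

(0.9683, -0.3413)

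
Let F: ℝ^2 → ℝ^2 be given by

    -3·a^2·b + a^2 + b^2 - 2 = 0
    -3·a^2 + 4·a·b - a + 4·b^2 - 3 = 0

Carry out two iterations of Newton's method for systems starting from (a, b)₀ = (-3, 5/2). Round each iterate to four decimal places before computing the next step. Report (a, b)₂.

At (-3, 5/2): F = (-54.2500, -32.0000).
Jacobian J = [[-6·a·b + 2·a, -3·a^2 + 2·b], [-6·a + 4·b - 1, 4·a + 8·b]].
At the point, J = [[39.0000, -22.0000], [27.0000, 8.0000]] (det J = 906.0000).
Solving J·Δ = −F gives Δ = (1.2561, -0.2392).
Then the next iterate is (a, b)₁ = (-1.7439, 2.2608).
Round to (-1.7439, 2.2608) and repeat: F = (-14.474144, -5.705232), J = [[20.167855, -4.601962], [18.5066, 11.1108]].
Δ = (0.6049, -0.4941), so (a, b)₂ = (-1.1390, 1.7667).

(-1.1390, 1.7667)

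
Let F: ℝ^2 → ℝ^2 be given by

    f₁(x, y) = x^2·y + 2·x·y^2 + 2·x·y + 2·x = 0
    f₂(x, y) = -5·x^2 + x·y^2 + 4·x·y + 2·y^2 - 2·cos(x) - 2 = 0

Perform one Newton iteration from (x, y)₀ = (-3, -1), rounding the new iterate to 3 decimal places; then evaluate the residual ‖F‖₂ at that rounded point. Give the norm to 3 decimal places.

At (-3, -1): F = (-15.000, -34.02002).
Jacobian J = [[2·x·y + 2·y^2 + 2·y + 2, x^2 + 4·x·y + 2·x], [-10·x + y^2 + 4·y + 2·sin(x), 2·x·y + 4·x + 4·y]].
At the point, J = [[8.000, 15.000], [26.71776, -10.000]] (det J = -480.76640).
Solving J·Δ = −F gives Δ = (1.373, 0.268).
Then the next iterate is (x, y)₁ = (-1.627, -0.732).
Re-evaluating at (-1.627, -0.732): F = (-4.55334, -10.15958), so ‖F‖₂ = 11.133.

11.133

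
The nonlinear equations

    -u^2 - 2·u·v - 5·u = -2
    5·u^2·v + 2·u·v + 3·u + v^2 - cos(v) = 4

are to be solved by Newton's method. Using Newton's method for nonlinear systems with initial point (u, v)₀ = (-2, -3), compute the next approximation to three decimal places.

At (-2, -3): F = (-4.000, -48.01001).
Jacobian J = [[-2·u - 2·v - 5, -2·u], [10·u·v + 2·v + 3, 5·u^2 + 2·u + 2·v + sin(v)]].
At the point, J = [[5.000, 4.000], [57.000, 9.85888]] (det J = -178.70560).
Solving J·Δ = −F gives Δ = (0.854, -0.067).
Then the next iterate is (u, v)₁ = (-1.146, -3.067).

(-1.146, -3.067)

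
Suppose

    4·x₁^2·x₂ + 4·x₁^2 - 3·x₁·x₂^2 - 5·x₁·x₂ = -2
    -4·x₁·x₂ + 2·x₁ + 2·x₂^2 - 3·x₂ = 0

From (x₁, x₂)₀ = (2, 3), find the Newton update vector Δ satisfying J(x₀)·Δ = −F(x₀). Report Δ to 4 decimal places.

(-1.2518, -1.5180)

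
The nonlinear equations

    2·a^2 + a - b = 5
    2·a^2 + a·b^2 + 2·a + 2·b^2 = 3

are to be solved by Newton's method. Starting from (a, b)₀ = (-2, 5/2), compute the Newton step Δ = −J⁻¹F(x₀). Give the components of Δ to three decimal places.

At (-2, 5/2): F = (-1.500, 1.000).
Jacobian J = [[4·a + 1, -1], [4·a + b^2 + 2, 2·a·b + 4·b]].
At the point, J = [[-7.000, -1.000], [0.250, 0.000]] (det J = 0.250).
Solving J·Δ = −F gives Δ = (-4.000, 26.500).

(-4.000, 26.500)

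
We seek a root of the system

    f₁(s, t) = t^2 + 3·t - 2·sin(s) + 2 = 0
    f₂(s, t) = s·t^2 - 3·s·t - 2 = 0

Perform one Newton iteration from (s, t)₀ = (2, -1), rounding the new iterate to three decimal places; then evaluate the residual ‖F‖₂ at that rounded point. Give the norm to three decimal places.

At (2, -1): F = (-1.81859, 6.000).
Jacobian J = [[-2·cos(s), 2·t + 3], [t^2 - 3·t, 2·s·t - 3·s]].
At the point, J = [[0.83229, 1.000], [4.000, -10.000]] (det J = -12.32294).
Solving J·Δ = −F gives Δ = (0.989, 0.996).
Then the next iterate is (s, t)₁ = (2.989, -0.004).
Re-evaluating at (2.989, -0.004): F = (1.68401, -1.96408), so ‖F‖₂ = 2.587.

2.587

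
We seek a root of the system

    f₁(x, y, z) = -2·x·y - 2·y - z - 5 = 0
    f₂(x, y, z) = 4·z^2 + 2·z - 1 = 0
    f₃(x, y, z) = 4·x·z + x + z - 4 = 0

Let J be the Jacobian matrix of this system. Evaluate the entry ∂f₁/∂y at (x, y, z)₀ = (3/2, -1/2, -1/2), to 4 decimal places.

∂f₁/∂y = -2·x - 2.
At (3/2, -1/2, -1/2) this is -5.0000.

-5.0000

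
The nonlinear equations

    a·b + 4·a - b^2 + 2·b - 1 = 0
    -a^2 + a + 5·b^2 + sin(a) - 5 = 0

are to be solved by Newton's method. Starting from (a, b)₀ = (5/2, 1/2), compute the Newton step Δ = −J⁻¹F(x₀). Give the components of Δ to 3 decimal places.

At (5/2, 1/2): F = (11.000, -6.90153).
Jacobian J = [[b + 4, a - 2·b + 2], [-2·a + cos(a) + 1, 10·b]].
At the point, J = [[4.500, 3.500], [-4.80114, 5.000]] (det J = 39.30400).
Solving J·Δ = −F gives Δ = (-2.014, -0.554).

(-2.014, -0.554)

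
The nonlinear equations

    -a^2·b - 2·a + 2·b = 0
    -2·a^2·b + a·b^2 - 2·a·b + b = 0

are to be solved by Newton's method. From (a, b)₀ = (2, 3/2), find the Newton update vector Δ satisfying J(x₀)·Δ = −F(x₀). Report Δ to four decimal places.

At (2, 3/2): F = (-7.0000, -12.0000).
Jacobian J = [[-2·a·b - 2, -a^2 + 2], [-4·a·b + b^2 - 2·b, -2·a^2 + 2·a·b - 2·a + 1]].
At the point, J = [[-8.0000, -2.0000], [-12.7500, -5.0000]] (det J = 14.5000).
Solving J·Δ = −F gives Δ = (-0.7586, -0.4655).

(-0.7586, -0.4655)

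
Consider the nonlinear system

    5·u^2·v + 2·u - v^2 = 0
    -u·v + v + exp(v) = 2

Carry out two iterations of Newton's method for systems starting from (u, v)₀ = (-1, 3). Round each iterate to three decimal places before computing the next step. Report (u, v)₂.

At (-1, 3): F = (4.000, 24.08554).
Jacobian J = [[10·u·v + 2, 5·u^2 - 2·v], [-v, -u + exp(v) + 1]].
At the point, J = [[-28.000, -1.000], [-3.000, 22.08554]] (det J = -621.39503).
Solving J·Δ = −F gives Δ = (0.181, -1.066).
Then the next iterate is (u, v)₁ = (-0.819, 1.934).
Round to (-0.819, 1.934) and repeat: F = (1.10790, 8.43507), J = [[-13.83946, -0.51420], [-1.934, 8.73612]].
Δ = (0.115, -0.940), so (u, v)₂ = (-0.704, 0.994).

(-0.704, 0.994)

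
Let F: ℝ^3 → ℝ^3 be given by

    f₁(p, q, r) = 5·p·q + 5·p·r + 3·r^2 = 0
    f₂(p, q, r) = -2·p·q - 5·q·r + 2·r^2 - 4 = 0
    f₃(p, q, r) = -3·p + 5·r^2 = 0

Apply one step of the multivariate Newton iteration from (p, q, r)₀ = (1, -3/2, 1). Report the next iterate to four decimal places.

(0.4954, -1.0793, 0.6486)

At (1, -3/2, 1): F = (0.5000, 8.5000, 2.0000).
Jacobian J = [[5·q + 5·r, 5·p, 5·p + 6·r], [-2·q, -2·p - 5·r, -5·q + 4·r], [-3, 0, 10·r]].
At the point, J = [[-2.5000, 5.0000, 11.0000], [3.0000, -7.0000, 11.5000], [-3.0000, 0.0000, 10.0000]] (det J = -378.5000).
Solving J·Δ = −F gives Δ = (-0.5046, 0.4207, -0.3514).
Then the next iterate is (p, q, r)₁ = (0.4954, -1.0793, 0.6486).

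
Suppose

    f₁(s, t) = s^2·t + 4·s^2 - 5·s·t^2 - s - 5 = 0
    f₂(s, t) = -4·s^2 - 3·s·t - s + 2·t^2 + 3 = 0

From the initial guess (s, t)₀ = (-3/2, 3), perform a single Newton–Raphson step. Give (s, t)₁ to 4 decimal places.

(-1.4666, 1.3596)

At (-3/2, 3): F = (79.7500, 27.0000).
Jacobian J = [[2·s·t + 8·s - 5·t^2 - 1, s^2 - 10·s·t], [-8·s - 3·t - 1, -3·s + 4·t]].
At the point, J = [[-67.0000, 47.2500], [2.0000, 16.5000]] (det J = -1200.0000).
Solving J·Δ = −F gives Δ = (0.0334, -1.6404).
Then the next iterate is (s, t)₁ = (-1.4666, 1.3596).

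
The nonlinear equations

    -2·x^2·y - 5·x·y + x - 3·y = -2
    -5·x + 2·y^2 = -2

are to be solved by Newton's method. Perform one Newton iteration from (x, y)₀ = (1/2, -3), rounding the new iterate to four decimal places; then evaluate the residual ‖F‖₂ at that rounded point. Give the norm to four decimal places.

8.2751

At (1/2, -3): F = (20.5000, 17.5000).
Jacobian J = [[-4·x·y - 5·y + 1, -2·x^2 - 5·x - 3], [-5, 4·y]].
At the point, J = [[22.0000, -6.0000], [-5.0000, -12.0000]] (det J = -294.0000).
Solving J·Δ = −F gives Δ = (-0.4796, 1.6582).
Then the next iterate is (x, y)₁ = (0.0204, -1.3418).
Re-evaluating at (0.0204, -1.3418): F = (6.183780, 5.498854), so ‖F‖₂ = 8.2751.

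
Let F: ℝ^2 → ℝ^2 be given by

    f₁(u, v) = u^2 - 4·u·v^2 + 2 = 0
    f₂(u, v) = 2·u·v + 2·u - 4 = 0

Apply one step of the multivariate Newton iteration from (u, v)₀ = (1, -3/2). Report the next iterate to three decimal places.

At (1, -3/2): F = (-6.000, -5.000).
Jacobian J = [[2·u - 4·v^2, -8·u·v], [2·v + 2, 2·u]].
At the point, J = [[-7.000, 12.000], [-1.000, 2.000]] (det J = -2.000).
Solving J·Δ = −F gives Δ = (24.000, 14.500).
Then the next iterate is (u, v)₁ = (25.000, 13.000).

(25.000, 13.000)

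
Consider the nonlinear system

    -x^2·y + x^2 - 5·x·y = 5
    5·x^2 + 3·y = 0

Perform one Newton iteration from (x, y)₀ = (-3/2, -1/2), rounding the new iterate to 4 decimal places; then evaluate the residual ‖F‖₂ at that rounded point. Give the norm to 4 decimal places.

4.9275

At (-3/2, -1/2): F = (-5.3750, 9.7500).
Jacobian J = [[-2·x·y + 2·x - 5·y, -x^2 - 5·x], [10·x, 3]].
At the point, J = [[-2.0000, 5.2500], [-15.0000, 3.0000]] (det J = 72.7500).
Solving J·Δ = −F gives Δ = (0.9253, 1.3763).
Then the next iterate is (x, y)₁ = (-0.5747, 0.8763).
Re-evaluating at (-0.5747, 0.8763): F = (-2.441096, 4.280300), so ‖F‖₂ = 4.9275.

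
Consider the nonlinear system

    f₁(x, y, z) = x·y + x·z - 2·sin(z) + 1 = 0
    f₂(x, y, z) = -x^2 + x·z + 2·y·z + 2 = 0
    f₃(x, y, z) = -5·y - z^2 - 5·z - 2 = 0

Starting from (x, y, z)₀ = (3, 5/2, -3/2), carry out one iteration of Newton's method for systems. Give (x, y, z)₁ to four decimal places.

(1.7799, 0.4631, -1.0327)

At (3, 5/2, -3/2): F = (5.994990, -19.0000, -9.2500).
Jacobian J = [[y + z, x, x - 2·cos(z)], [-2·x + z, 2·z, x + 2·y], [0, -5, -2·z - 5]].
At the point, J = [[1.0000, 3.0000, 2.858526], [-7.5000, -3.0000, 8.0000], [0.0000, -5.0000, -2.0000]] (det J = 108.194710).
Solving J·Δ = −F gives Δ = (-1.2201, -2.0369, 0.4673).
Then the next iterate is (x, y, z)₁ = (1.7799, 0.4631, -1.0327).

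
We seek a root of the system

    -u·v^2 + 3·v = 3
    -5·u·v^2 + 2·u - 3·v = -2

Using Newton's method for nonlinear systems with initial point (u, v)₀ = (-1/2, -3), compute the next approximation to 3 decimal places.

At (-1/2, -3): F = (-7.500, 32.500).
Jacobian J = [[-v^2, -2·u·v + 3], [-5·v^2 + 2, -10·u·v - 3]].
At the point, J = [[-9.000, 0.000], [-43.000, -18.000]] (det J = 162.000).
Solving J·Δ = −F gives Δ = (-0.833, 3.796).
Then the next iterate is (u, v)₁ = (-1.333, 0.796).

(-1.333, 0.796)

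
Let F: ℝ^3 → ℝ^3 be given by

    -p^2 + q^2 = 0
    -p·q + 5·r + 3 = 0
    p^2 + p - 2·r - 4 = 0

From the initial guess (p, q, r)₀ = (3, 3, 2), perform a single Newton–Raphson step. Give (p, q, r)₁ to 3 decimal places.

(1.783, 1.783, -0.261)

At (3, 3, 2): F = (0.000, 4.000, 4.000).
Jacobian J = [[-2·p, 2·q, 0], [-q, -p, 5], [2·p + 1, 0, -2]].
At the point, J = [[-6.000, 6.000, 0.000], [-3.000, -3.000, 5.000], [7.000, 0.000, -2.000]] (det J = 138.000).
Solving J·Δ = −F gives Δ = (-1.217, -1.217, -2.261).
Then the next iterate is (p, q, r)₁ = (1.783, 1.783, -0.261).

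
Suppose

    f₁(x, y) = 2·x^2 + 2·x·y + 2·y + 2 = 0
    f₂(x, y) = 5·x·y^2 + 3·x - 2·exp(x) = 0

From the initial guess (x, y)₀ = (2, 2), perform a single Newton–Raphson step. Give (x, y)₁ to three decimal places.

(0.392, 1.550)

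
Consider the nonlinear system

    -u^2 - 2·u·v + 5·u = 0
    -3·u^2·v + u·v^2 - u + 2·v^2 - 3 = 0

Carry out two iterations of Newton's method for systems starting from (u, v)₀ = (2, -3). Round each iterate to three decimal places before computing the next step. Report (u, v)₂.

At (2, -3): F = (18.000, 67.000).
Jacobian J = [[-2·u - 2·v + 5, -2·u], [-6·u·v + v^2 - 1, -3·u^2 + 2·u·v + 4·v]].
At the point, J = [[7.000, -4.000], [44.000, -36.000]] (det J = -76.000).
Solving J·Δ = −F gives Δ = (-5.000, -4.250).
Then the next iterate is (u, v)₁ = (-3.000, -7.250).
Round to (-3.000, -7.250) and repeat: F = (-67.500, 143.18750), J = [[25.500, 6.000], [-78.93750, -12.500]].
Δ = (0.099, 10.828), so (u, v)₂ = (-2.901, 3.578).

(-2.901, 3.578)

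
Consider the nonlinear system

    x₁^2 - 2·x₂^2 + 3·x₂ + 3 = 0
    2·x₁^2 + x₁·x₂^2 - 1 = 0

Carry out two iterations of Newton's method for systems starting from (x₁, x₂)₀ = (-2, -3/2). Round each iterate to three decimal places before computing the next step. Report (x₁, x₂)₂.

At (-2, -3/2): F = (-2.000, 2.500).
Jacobian J = [[2·x₁, -4·x₂ + 3], [4·x₁ + x₂^2, 2·x₁·x₂]].
At the point, J = [[-4.000, 9.000], [-5.750, 6.000]] (det J = 27.750).
Solving J·Δ = −F gives Δ = (1.243, 0.775).
Then the next iterate is (x₁, x₂)₁ = (-0.757, -0.725).
Round to (-0.757, -0.725) and repeat: F = (0.34680, -0.25180), J = [[-1.514, 5.900], [-2.50237, 1.09765]].
Δ = (-0.142, -0.095), so (x₁, x₂)₂ = (-0.899, -0.820).

(-0.899, -0.820)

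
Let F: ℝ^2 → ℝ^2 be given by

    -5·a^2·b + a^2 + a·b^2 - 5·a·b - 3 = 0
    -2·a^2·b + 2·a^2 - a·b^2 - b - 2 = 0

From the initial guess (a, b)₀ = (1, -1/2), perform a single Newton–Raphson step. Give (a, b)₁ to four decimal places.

At (1, -1/2): F = (3.2500, 1.2500).
Jacobian J = [[-10·a·b + 2·a + b^2 - 5·b, -5·a^2 + 2·a·b - 5·a], [-4·a·b + 4·a - b^2, -2·a^2 - 2·a·b - 1]].
At the point, J = [[9.7500, -11.0000], [5.7500, -2.0000]] (det J = 43.7500).
Solving J·Δ = −F gives Δ = (-0.1657, 0.1486).
Then the next iterate is (a, b)₁ = (0.8343, -0.3514).

(0.8343, -0.3514)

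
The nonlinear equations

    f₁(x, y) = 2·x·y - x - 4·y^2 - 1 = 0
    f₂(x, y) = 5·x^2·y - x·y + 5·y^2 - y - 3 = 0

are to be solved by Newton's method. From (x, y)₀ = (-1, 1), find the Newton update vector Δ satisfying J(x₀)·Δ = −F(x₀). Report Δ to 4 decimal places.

(-0.2105, -0.6211)

At (-1, 1): F = (-6.0000, 7.0000).
Jacobian J = [[2·y - 1, 2·x - 8·y], [10·x·y - y, 5·x^2 - x + 10·y - 1]].
At the point, J = [[1.0000, -10.0000], [-11.0000, 15.0000]] (det J = -95.0000).
Solving J·Δ = −F gives Δ = (-0.2105, -0.6211).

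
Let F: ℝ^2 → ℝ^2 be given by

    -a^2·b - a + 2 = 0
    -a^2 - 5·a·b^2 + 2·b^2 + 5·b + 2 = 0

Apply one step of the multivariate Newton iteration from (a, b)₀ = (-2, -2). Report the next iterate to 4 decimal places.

(-0.8483, -1.5913)

At (-2, -2): F = (12.0000, 36.0000).
Jacobian J = [[-2·a·b - 1, -a^2], [-2·a - 5·b^2, -10·a·b + 4·b + 5]].
At the point, J = [[-9.0000, -4.0000], [-16.0000, -43.0000]] (det J = 323.0000).
Solving J·Δ = −F gives Δ = (1.1517, 0.4087).
Then the next iterate is (a, b)₁ = (-0.8483, -1.5913).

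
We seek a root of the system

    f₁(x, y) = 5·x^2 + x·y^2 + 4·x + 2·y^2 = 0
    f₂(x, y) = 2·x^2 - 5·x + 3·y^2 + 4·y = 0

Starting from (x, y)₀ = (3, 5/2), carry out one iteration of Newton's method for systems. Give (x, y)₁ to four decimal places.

(1.5028, 1.3806)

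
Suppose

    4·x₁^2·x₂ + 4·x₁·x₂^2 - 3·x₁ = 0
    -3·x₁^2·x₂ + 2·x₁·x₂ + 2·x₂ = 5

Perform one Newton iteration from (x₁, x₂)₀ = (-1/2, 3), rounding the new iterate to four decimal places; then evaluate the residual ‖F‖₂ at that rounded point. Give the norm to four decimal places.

At (-1/2, 3): F = (-13.5000, -4.2500).
Jacobian J = [[8·x₁·x₂ + 4·x₂^2 - 3, 4·x₁^2 + 8·x₁·x₂], [-6·x₁·x₂ + 2·x₂, -3·x₁^2 + 2·x₁ + 2]].
At the point, J = [[21.0000, -11.0000], [15.0000, 0.2500]] (det J = 170.2500).
Solving J·Δ = −F gives Δ = (0.2944, -0.6652).
Then the next iterate is (x₁, x₂)₁ = (-0.2056, 2.3348).
Re-evaluating at (-0.2056, 2.3348): F = (-3.471561, -1.586555), so ‖F‖₂ = 3.8169.

3.8169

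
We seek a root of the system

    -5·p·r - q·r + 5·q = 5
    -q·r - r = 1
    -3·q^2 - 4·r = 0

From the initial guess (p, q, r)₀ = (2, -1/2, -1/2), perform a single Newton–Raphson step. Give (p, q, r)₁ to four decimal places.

(9.0000, 6.7500, 5.2500)

At (2, -1/2, -1/2): F = (-2.7500, -0.7500, 1.2500).
Jacobian J = [[-5·r, -r + 5, -5·p - q], [0, -r, -q - 1], [0, -6·q, -4]].
At the point, J = [[2.5000, 5.5000, -9.5000], [0.0000, 0.5000, -0.5000], [0.0000, 3.0000, -4.0000]] (det J = -1.2500).
Solving J·Δ = −F gives Δ = (7.0000, 7.2500, 5.7500).
Then the next iterate is (p, q, r)₁ = (9.0000, 6.7500, 5.2500).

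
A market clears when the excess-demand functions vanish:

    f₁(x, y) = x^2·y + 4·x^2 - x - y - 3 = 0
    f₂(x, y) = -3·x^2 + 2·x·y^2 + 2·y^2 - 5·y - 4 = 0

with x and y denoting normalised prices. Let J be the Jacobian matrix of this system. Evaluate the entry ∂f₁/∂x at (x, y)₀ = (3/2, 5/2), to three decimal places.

18.500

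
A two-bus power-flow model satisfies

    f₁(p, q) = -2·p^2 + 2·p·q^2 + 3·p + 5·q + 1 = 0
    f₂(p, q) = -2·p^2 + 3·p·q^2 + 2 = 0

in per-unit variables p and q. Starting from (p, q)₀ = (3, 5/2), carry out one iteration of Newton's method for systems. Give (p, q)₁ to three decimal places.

(9.111, 0.689)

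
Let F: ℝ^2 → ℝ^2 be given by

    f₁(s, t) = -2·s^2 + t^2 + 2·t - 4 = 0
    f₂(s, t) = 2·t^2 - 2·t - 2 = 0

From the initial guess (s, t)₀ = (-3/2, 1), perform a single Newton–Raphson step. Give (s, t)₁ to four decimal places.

(-1.2500, 2.0000)

At (-3/2, 1): F = (-5.5000, -2.0000).
Jacobian J = [[-4·s, 2·t + 2], [0, 4·t - 2]].
At the point, J = [[6.0000, 4.0000], [0.0000, 2.0000]] (det J = 12.0000).
Solving J·Δ = −F gives Δ = (0.2500, 1.0000).
Then the next iterate is (s, t)₁ = (-1.2500, 2.0000).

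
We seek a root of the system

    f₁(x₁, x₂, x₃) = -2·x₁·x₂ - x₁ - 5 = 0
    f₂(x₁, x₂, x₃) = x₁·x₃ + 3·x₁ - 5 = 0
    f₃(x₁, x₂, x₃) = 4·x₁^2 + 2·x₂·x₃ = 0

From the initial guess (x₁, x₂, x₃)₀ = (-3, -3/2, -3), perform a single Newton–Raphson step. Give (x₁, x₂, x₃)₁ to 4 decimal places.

(-1.2273, -0.2576, -4.6667)

At (-3, -3/2, -3): F = (-11.0000, -5.0000, 45.0000).
Jacobian J = [[-2·x₂ - 1, -2·x₁, 0], [x₃ + 3, 0, x₁], [8·x₁, 2·x₃, 2·x₂]].
At the point, J = [[2.0000, 6.0000, 0.0000], [0.0000, 0.0000, -3.0000], [-24.0000, -6.0000, -3.0000]] (det J = 396.0000).
Solving J·Δ = −F gives Δ = (1.7727, 1.2424, -1.6667).
Then the next iterate is (x₁, x₂, x₃)₁ = (-1.2273, -0.2576, -4.6667).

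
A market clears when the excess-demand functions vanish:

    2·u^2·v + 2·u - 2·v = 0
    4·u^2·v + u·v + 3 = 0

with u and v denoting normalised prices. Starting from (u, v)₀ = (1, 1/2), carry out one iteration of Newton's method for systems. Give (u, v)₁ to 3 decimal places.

(0.500, -0.150)

At (1, 1/2): F = (2.000, 5.500).
Jacobian J = [[4·u·v + 2, 2·u^2 - 2], [8·u·v + v, 4·u^2 + u]].
At the point, J = [[4.000, 0.000], [4.500, 5.000]] (det J = 20.000).
Solving J·Δ = −F gives Δ = (-0.500, -0.650).
Then the next iterate is (u, v)₁ = (0.500, -0.150).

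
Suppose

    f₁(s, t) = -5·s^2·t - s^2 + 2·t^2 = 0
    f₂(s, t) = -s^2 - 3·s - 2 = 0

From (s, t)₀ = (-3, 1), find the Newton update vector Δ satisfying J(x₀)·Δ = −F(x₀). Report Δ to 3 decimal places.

(0.667, -0.683)

At (-3, 1): F = (-52.000, -2.000).
Jacobian J = [[-10·s·t - 2·s, -5·s^2 + 4·t], [-2·s - 3, 0]].
At the point, J = [[36.000, -41.000], [3.000, 0.000]] (det J = 123.000).
Solving J·Δ = −F gives Δ = (0.667, -0.683).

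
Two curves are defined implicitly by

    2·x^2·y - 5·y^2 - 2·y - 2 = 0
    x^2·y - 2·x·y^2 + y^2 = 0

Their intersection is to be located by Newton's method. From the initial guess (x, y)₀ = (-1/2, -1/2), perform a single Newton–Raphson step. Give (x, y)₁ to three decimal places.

At (-1/2, -1/2): F = (-2.500, 0.375).
Jacobian J = [[4·x·y, 2·x^2 - 10·y - 2], [2·x·y - 2·y^2, x^2 - 4·x·y + 2·y]].
At the point, J = [[1.000, 3.500], [0.000, -1.750]] (det J = -1.750).
Solving J·Δ = −F gives Δ = (1.750, 0.214).
Then the next iterate is (x, y)₁ = (1.250, -0.286).

(1.250, -0.286)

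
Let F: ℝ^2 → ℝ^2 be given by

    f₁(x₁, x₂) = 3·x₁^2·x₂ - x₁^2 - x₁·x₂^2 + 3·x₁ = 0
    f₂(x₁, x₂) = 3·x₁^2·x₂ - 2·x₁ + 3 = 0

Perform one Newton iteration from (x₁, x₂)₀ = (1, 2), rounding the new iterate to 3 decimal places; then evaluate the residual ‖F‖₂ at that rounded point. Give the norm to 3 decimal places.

3.264

At (1, 2): F = (4.000, 7.000).
Jacobian J = [[6·x₁·x₂ - 2·x₁ - x₂^2 + 3, 3·x₁^2 - 2·x₁·x₂], [6·x₁·x₂ - 2, 3·x₁^2]].
At the point, J = [[9.000, -1.000], [10.000, 3.000]] (det J = 37.000).
Solving J·Δ = −F gives Δ = (-0.514, -0.622).
Then the next iterate is (x₁, x₂)₁ = (0.486, 1.378).
Re-evaluating at (0.486, 1.378): F = (1.27538, 3.00443), so ‖F‖₂ = 3.264.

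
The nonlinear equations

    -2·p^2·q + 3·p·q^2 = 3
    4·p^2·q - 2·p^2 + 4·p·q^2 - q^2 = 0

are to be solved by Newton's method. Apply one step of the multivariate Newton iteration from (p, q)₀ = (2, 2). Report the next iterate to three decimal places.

At (2, 2): F = (5.000, 52.000).
Jacobian J = [[-4·p·q + 3·q^2, -2·p^2 + 6·p·q], [8·p·q - 4·p + 4·q^2, 4·p^2 + 8·p·q - 2·q]].
At the point, J = [[-4.000, 16.000], [40.000, 44.000]] (det J = -816.000).
Solving J·Δ = −F gives Δ = (-0.750, -0.500).
Then the next iterate is (p, q)₁ = (1.250, 1.500).

(1.250, 1.500)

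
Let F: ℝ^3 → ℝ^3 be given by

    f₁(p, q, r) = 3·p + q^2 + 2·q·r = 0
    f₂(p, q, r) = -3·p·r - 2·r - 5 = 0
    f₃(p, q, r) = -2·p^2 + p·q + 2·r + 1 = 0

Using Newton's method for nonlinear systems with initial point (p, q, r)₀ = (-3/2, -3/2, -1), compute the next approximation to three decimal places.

At (-3/2, -3/2, -1): F = (0.750, -7.500, -3.250).
Jacobian J = [[3, 2·q + 2·r, 2·q], [-3·r, 0, -3·p - 2], [-4·p + q, p, 2]].
At the point, J = [[3.000, -5.000, -3.000], [3.000, 0.000, 2.500], [4.500, -1.500, 2.000]] (det J = -1.500).
Solving J·Δ = −F gives Δ = (-43.542, -59.125, 55.250).
Then the next iterate is (p, q, r)₁ = (-45.042, -60.625, 54.250).

(-45.042, -60.625, 54.250)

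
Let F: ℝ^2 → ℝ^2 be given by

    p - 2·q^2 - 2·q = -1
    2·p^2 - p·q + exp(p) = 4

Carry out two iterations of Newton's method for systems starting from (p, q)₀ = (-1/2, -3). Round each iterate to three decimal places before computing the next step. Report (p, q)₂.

At (-1/2, -3): F = (-11.500, -4.39347).
Jacobian J = [[1, -4·q - 2], [4·p - q + exp(p), -p]].
At the point, J = [[1.000, 10.000], [1.60653, 0.500]] (det J = -15.56531).
Solving J·Δ = −F gives Δ = (2.453, 0.905).
Then the next iterate is (p, q)₁ = (1.953, -2.095).
Round to (1.953, -2.095) and repeat: F = (-1.63505, 14.76976), J = [[1.000, 6.380], [16.95681, -1.953]].
Δ = (-0.827, 0.386), so (p, q)₂ = (1.126, -1.709).

(1.126, -1.709)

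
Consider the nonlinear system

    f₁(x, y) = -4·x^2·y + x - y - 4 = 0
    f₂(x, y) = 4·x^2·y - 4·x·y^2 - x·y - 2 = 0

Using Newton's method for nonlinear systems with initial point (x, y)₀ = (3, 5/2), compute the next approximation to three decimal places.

(2.024, 1.529)

At (3, 5/2): F = (-93.500, 5.500).
Jacobian J = [[-8·x·y + 1, -4·x^2 - 1], [8·x·y - 4·y^2 - y, 4·x^2 - 8·x·y - x]].
At the point, J = [[-59.000, -37.000], [32.500, -27.000]] (det J = 2795.500).
Solving J·Δ = −F gives Δ = (-0.976, -0.971).
Then the next iterate is (x, y)₁ = (2.024, 1.529).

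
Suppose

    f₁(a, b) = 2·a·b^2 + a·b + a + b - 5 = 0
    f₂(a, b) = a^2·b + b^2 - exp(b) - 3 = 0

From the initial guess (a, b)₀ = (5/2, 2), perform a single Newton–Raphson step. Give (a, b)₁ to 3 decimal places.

(2.139, 1.127)

At (5/2, 2): F = (24.500, 6.11094).
Jacobian J = [[2·b^2 + b + 1, 4·a·b + a + 1], [2·a·b, a^2 + 2·b - exp(b)]].
At the point, J = [[11.000, 23.500], [10.000, 2.86094]] (det J = -203.52962).
Solving J·Δ = −F gives Δ = (-0.361, -0.873).
Then the next iterate is (a, b)₁ = (2.139, 1.127).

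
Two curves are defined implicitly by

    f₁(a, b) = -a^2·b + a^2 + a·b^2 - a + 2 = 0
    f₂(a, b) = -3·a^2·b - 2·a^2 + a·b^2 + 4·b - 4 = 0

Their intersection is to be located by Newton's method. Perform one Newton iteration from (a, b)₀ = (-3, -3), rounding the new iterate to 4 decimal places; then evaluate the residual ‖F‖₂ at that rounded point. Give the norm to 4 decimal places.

At (-3, -3): F = (14.0000, 20.0000).
Jacobian J = [[-2·a·b + 2·a + b^2 - 1, -a^2 + 2·a·b], [-6·a·b - 4·a + b^2, -3·a^2 + 2·a·b + 4]].
At the point, J = [[-16.0000, 9.0000], [-33.0000, -5.0000]] (det J = 377.0000).
Solving J·Δ = −F gives Δ = (0.6631, -0.3767).
Then the next iterate is (a, b)₁ = (-2.3369, -3.3767).
Re-evaluating at (-2.3369, -3.3767): F = (1.592929, 0.246928), so ‖F‖₂ = 1.6120.

1.6120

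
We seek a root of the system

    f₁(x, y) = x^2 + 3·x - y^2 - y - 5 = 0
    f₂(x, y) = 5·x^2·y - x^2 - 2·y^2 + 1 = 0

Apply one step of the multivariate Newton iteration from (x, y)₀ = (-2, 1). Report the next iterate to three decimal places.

At (-2, 1): F = (-9.000, 15.000).
Jacobian J = [[2·x + 3, -2·y - 1], [10·x·y - 2·x, 5·x^2 - 4·y]].
At the point, J = [[-1.000, -3.000], [-16.000, 16.000]] (det J = -64.000).
Solving J·Δ = −F gives Δ = (-1.547, -2.484).
Then the next iterate is (x, y)₁ = (-3.547, -1.484).

(-3.547, -1.484)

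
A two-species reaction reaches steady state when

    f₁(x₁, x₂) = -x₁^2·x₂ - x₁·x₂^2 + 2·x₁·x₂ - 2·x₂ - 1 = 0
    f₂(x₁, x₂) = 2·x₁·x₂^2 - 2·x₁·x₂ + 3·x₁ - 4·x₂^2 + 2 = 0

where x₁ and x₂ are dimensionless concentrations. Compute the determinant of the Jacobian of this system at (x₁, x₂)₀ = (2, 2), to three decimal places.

J = [[-2·x₁·x₂ - x₂^2 + 2·x₂, -x₁^2 - 2·x₁·x₂ + 2·x₁ - 2], [2·x₂^2 - 2·x₂ + 3, 4·x₁·x₂ - 2·x₁ - 8·x₂]].
At the point, J = [[-8.000, -10.000], [7.000, -4.000]].
det J = 102.000.

102.000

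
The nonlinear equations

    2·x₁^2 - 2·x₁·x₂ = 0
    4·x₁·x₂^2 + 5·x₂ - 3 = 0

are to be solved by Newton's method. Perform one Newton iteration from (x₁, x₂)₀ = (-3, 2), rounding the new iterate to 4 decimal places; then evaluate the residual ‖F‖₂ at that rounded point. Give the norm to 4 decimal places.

11.4337

At (-3, 2): F = (30.0000, -41.0000).
Jacobian J = [[4·x₁ - 2·x₂, -2·x₁], [4·x₂^2, 8·x₁·x₂ + 5]].
At the point, J = [[-16.0000, 6.0000], [16.0000, -43.0000]] (det J = 592.0000).
Solving J·Δ = −F gives Δ = (1.7635, -0.2973).
Then the next iterate is (x₁, x₂)₁ = (-1.2365, 1.7027).
Re-evaluating at (-1.2365, 1.7027): F = (7.268642, -8.825880), so ‖F‖₂ = 11.4337.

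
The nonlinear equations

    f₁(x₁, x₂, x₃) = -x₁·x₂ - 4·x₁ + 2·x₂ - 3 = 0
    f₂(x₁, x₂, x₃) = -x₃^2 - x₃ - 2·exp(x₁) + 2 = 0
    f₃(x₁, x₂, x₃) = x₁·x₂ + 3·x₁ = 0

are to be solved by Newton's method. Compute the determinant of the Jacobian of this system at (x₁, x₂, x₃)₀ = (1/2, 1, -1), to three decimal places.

J = [[-x₂ - 4, -x₁ + 2, 0], [-2·exp(x₁), 0, -2·x₃ - 1], [x₂ + 3, x₁, 0]].
At the point, J = [[-5.000, 1.500, 0.000], [-3.29744, 0.000, 1.000], [4.000, 0.500, 0.000]].
det J = 8.500.

8.500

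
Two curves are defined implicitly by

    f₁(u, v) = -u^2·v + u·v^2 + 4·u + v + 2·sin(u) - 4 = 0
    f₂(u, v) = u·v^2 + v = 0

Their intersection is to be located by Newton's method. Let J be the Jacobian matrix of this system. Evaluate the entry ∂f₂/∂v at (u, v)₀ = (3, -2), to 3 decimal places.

∂f₂/∂v = 2·u·v + 1.
At (3, -2) this is -11.000.

-11.000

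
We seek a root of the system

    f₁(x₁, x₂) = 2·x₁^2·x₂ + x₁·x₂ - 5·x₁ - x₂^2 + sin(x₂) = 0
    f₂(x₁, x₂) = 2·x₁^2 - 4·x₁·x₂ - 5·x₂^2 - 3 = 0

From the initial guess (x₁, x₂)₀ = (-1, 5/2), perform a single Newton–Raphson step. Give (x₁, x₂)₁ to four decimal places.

At (-1, 5/2): F = (1.848472, -22.2500).
Jacobian J = [[4·x₁·x₂ + x₂ - 5, 2·x₁^2 + x₁ - 2·x₂ + cos(x₂)], [4·x₁ - 4·x₂, -4·x₁ - 10·x₂]].
At the point, J = [[-12.5000, -4.801144], [-14.0000, -21.0000]] (det J = 195.283989).
Solving J·Δ = −F gives Δ = (0.7458, -1.5567).
Then the next iterate is (x₁, x₂)₁ = (-0.2542, 0.9433).

(-0.2542, 0.9433)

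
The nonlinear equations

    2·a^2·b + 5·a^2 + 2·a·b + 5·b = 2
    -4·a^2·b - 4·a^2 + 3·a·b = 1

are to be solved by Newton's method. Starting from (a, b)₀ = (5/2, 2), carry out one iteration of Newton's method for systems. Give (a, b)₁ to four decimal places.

At (5/2, 2): F = (74.2500, -61.0000).
Jacobian J = [[4·a·b + 10·a + 2·b, 2·a^2 + 2·a + 5], [-8·a·b - 8·a + 3·b, -4·a^2 + 3·a]].
At the point, J = [[49.0000, 22.5000], [-54.0000, -17.5000]] (det J = 357.5000).
Solving J·Δ = −F gives Δ = (-0.2045, -2.8545).
Then the next iterate is (a, b)₁ = (2.2955, -0.8545).

(2.2955, -0.8545)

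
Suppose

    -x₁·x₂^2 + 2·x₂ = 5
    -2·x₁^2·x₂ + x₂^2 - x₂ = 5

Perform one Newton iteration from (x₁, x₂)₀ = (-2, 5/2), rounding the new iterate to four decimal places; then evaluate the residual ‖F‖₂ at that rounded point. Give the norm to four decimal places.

At (-2, 5/2): F = (12.5000, -21.2500).
Jacobian J = [[-x₂^2, -2·x₁·x₂ + 2], [-4·x₁·x₂, -2·x₁^2 + 2·x₂ - 1]].
At the point, J = [[-6.2500, 12.0000], [20.0000, -4.0000]] (det J = -215.0000).
Solving J·Δ = −F gives Δ = (0.9535, -0.5451).
Then the next iterate is (x₁, x₂)₁ = (-1.0465, 1.9549).
Re-evaluating at (-1.0465, 1.9549): F = (2.909140, -7.415131), so ‖F‖₂ = 7.9654.

7.9654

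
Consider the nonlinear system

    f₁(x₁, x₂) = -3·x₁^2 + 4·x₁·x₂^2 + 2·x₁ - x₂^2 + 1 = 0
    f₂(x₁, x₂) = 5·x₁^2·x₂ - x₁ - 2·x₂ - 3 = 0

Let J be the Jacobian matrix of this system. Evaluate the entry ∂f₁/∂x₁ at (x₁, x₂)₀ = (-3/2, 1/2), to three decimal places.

12.000

∂f₁/∂x₁ = -6·x₁ + 4·x₂^2 + 2.
At (-3/2, 1/2) this is 12.000.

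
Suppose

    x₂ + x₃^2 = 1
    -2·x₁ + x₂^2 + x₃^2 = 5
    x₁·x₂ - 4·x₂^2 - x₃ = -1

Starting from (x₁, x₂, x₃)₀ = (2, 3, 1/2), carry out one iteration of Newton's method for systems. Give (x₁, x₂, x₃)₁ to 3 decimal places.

At (2, 3, 1/2): F = (2.250, 0.250, -29.500).
Jacobian J = [[0, 1, 2·x₃], [-2, 2·x₂, 2·x₃], [x₂, x₁ - 8·x₂, -1]].
At the point, J = [[0.000, 1.000, 1.000], [-2.000, 6.000, 1.000], [3.000, -22.000, -1.000]] (det J = 27.000).
Solving J·Δ = −F gives Δ = (-6.602, -2.241, -0.009).
Then the next iterate is (x₁, x₂, x₃)₁ = (-4.602, 0.759, 0.491).

(-4.602, 0.759, 0.491)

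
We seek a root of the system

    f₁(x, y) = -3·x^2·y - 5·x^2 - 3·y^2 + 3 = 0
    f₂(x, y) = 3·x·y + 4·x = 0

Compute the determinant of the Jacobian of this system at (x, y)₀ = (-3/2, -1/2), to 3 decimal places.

J = [[-6·x·y - 10·x, -3·x^2 - 6·y], [3·y + 4, 3·x]].
At the point, J = [[10.500, -3.750], [2.500, -4.500]].
det J = -37.875.

-37.875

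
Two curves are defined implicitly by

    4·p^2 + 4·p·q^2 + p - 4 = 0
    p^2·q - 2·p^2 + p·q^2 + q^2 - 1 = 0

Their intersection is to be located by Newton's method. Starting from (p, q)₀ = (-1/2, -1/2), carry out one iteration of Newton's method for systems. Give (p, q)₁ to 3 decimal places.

(0.300, 2.300)

At (-1/2, -1/2): F = (-4.000, -1.500).
Jacobian J = [[8·p + 4·q^2 + 1, 8·p·q], [2·p·q - 4·p + q^2, p^2 + 2·p·q + 2·q]].
At the point, J = [[-2.000, 2.000], [2.750, -0.250]] (det J = -5.000).
Solving J·Δ = −F gives Δ = (0.800, 2.800).
Then the next iterate is (p, q)₁ = (0.300, 2.300).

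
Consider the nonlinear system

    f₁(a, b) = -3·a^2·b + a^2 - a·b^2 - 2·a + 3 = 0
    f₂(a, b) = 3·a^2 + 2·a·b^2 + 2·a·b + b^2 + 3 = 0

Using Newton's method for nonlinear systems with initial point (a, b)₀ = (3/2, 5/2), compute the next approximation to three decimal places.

(1.692, 0.442)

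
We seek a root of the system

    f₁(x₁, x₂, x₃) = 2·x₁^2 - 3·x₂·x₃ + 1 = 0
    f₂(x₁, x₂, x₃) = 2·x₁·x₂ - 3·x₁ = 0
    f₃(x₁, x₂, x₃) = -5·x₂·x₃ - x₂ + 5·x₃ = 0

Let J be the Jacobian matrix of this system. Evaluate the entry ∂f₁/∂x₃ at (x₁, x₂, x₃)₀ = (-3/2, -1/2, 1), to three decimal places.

1.500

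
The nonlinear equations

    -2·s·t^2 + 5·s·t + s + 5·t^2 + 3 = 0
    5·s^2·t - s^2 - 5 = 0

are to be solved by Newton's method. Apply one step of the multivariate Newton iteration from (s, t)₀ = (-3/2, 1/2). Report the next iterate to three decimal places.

(-1.444, 0.667)

At (-3/2, 1/2): F = (-0.250, -1.625).
Jacobian J = [[-2·t^2 + 5·t + 1, -4·s·t + 5·s + 10·t], [10·s·t - 2·s, 5·s^2]].
At the point, J = [[3.000, 0.500], [-4.500, 11.250]] (det J = 36.000).
Solving J·Δ = −F gives Δ = (0.056, 0.167).
Then the next iterate is (s, t)₁ = (-1.444, 0.667).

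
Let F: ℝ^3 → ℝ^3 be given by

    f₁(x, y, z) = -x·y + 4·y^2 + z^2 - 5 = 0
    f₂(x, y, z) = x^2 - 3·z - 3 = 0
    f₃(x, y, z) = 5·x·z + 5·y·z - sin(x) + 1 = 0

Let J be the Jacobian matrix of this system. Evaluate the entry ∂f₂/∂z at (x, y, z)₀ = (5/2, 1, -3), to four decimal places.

∂f₂/∂z = -3.
At (5/2, 1, -3) this is -3.0000.

-3.0000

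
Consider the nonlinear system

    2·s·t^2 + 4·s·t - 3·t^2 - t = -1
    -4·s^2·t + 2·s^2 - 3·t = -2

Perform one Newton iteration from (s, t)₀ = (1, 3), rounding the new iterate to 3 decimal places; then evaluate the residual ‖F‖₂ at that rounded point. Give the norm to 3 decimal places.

3.585

At (1, 3): F = (1.000, -17.000).
Jacobian J = [[2·t^2 + 4·t, 4·s·t + 4·s - 6·t - 1], [-8·s·t + 4·s, -4·s^2 - 3]].
At the point, J = [[30.000, -3.000], [-20.000, -7.000]] (det J = -270.000).
Solving J·Δ = −F gives Δ = (-0.215, -1.815).
Then the next iterate is (s, t)₁ = (0.785, 1.185).
Re-evaluating at (0.785, 1.185): F = (1.52786, -3.24346), so ‖F‖₂ = 3.585.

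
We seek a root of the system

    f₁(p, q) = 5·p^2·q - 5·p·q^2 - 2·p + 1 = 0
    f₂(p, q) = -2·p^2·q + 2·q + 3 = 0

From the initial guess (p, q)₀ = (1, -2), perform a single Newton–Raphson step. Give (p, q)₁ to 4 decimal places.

(0.6250, -1.3900)

At (1, -2): F = (-31.0000, 3.0000).
Jacobian J = [[10·p·q - 5·q^2 - 2, 5·p^2 - 10·p·q], [-4·p·q, -2·p^2 + 2]].
At the point, J = [[-42.0000, 25.0000], [8.0000, 0.0000]] (det J = -200.0000).
Solving J·Δ = −F gives Δ = (-0.3750, 0.6100).
Then the next iterate is (p, q)₁ = (0.6250, -1.3900).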